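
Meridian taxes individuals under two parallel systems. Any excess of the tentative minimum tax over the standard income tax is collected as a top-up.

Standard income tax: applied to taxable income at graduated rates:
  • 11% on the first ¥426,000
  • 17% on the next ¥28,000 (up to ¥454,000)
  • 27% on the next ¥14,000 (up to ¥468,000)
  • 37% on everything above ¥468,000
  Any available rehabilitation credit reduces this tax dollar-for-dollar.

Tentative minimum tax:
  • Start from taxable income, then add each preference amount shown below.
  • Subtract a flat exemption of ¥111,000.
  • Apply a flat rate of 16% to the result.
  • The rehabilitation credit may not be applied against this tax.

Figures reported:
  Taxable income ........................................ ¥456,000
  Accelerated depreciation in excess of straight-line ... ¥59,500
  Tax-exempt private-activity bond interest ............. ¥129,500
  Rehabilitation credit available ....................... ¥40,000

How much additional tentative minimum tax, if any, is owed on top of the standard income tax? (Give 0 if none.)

Standard income tax:
  ¥426,000 × 11% = ¥46,860
  ¥28,000 × 17% = ¥4,760
  ¥2,000 × 27% = ¥540
  → ¥52,160
  Less rehabilitation credit ¥40,000 → ¥12,160

Tentative minimum tax:
  Adjusted income: ¥456,000 + ¥59,500 + ¥129,500 = ¥645,000
  Less exemption ¥111,000 → base ¥534,000
  ¥534,000 × 16% = ¥85,440

Excess of tentative minimum tax over standard income tax: ¥85,440 − ¥12,160 = ¥73,280.

¥73,280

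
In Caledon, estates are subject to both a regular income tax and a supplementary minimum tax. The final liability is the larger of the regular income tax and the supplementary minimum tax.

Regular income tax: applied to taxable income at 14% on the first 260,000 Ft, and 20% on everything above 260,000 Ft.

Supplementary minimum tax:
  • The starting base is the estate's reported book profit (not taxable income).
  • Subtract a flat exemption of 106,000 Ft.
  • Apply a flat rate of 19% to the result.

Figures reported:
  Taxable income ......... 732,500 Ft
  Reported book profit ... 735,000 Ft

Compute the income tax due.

130,900 Ft

Supplementary minimum tax:
  Base (reported book profit): 735,000 Ft
  Less exemption 106,000 Ft → base 629,000 Ft
  629,000 Ft × 19% = 119,510 Ft

Regular income tax:
  260,000 Ft × 14% = 36,400 Ft
  472,500 Ft × 20% = 94,500 Ft
  → 130,900 Ft

130,900 Ft > 119,510 Ft, so the regular income tax governs.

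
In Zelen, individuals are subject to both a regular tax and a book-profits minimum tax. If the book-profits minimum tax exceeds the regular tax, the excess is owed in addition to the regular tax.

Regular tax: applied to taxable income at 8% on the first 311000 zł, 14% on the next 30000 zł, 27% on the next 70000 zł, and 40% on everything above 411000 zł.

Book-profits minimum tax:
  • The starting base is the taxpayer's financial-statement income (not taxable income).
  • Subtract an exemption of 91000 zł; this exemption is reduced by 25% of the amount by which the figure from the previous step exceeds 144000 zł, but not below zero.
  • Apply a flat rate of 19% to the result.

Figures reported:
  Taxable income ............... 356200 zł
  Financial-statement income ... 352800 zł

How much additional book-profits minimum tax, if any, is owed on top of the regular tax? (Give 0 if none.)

Book-profits minimum tax:
  Base (financial-statement income): 352800 zł
  Exemption: 91000 zł − 25% × (352800 zł − 144000 zł) = 91000 zł − 52200 zł = 38800 zł
  Base: 352800 zł − 38800 zł = 314000 zł
  314000 zł × 19% = 59660 zł

Regular tax:
  311000 zł × 8% = 24880 zł
  30000 zł × 14% = 4200 zł
  15200 zł × 27% = 4104 zł
  → 33184 zł

Excess of book-profits minimum tax over regular tax: 59660 zł − 33184 zł = 26476 zł.

26476 zł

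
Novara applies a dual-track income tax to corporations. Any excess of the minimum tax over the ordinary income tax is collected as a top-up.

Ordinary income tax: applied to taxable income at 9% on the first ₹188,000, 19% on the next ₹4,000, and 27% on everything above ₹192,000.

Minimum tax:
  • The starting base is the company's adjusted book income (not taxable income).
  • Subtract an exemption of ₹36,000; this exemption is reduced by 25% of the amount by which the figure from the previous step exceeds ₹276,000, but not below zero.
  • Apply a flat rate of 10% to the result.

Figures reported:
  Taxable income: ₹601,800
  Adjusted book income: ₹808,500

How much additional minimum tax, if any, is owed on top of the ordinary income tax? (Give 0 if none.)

Ordinary income tax:
  ₹188,000 × 9% = ₹16,920
  ₹4,000 × 19% = ₹760
  ₹409,800 × 27% = ₹110,646
  → ₹128,326

Minimum tax:
  Base (adjusted book income): ₹808,500
  Exemption: 25% × (₹808,500 − ₹276,000) = ₹133,125 ≥ ₹36,000, so the exemption is fully phased out
  Base: ₹808,500 − ₹0 = ₹808,500
  ₹808,500 × 10% = ₹80,850

₹80,850 ≤ ₹128,326, so no add-on is due.

₹0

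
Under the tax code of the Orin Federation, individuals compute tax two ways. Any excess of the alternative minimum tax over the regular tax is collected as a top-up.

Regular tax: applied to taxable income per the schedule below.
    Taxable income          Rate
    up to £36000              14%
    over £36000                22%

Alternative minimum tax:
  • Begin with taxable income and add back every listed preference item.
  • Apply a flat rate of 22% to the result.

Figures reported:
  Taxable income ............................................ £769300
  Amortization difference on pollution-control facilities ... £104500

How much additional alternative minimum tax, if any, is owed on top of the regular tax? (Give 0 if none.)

Alternative minimum tax:
  Adjusted income: £769300 + £104500 = £873800
  £873800 × 22% = £192236

Regular tax:
  £36000 × 14% = £5040
  £733300 × 22% = £161326
  → £166366

Excess of alternative minimum tax over regular tax: £192236 − £166366 = £25870.

£25870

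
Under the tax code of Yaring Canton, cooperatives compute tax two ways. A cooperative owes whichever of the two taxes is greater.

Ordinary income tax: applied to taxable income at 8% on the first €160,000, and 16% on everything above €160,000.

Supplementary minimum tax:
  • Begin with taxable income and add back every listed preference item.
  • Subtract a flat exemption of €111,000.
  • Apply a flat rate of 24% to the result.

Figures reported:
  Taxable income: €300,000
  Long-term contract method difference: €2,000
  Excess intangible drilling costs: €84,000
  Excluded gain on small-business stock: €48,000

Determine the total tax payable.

Ordinary income tax:
  €160,000 × 8% = €12,800
  €140,000 × 16% = €22,400
  → €35,200

Supplementary minimum tax:
  Adjusted income: €300,000 + €2,000 + €84,000 + €48,000 = €434,000
  Less exemption €111,000 → base €323,000
  €323,000 × 24% = €77,520

€77,520 > €35,200, so the supplementary minimum tax is the binding amount.

€77,520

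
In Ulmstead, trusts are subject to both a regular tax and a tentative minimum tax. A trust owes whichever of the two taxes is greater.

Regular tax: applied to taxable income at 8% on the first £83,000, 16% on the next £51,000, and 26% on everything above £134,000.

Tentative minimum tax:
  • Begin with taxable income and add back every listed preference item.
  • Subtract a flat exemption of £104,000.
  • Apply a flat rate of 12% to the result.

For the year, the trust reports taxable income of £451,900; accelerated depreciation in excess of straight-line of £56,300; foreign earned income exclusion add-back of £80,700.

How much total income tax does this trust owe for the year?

£97,454

Tentative minimum tax:
  Adjusted income: £451,900 + £56,300 + £80,700 = £588,900
  Less exemption £104,000 → base £484,900
  £484,900 × 12% = £58,188

Regular tax:
  £83,000 × 8% = £6,640
  £51,000 × 16% = £8,160
  £317,900 × 26% = £82,654
  → £97,454

£97,454 > £58,188, so the regular tax governs.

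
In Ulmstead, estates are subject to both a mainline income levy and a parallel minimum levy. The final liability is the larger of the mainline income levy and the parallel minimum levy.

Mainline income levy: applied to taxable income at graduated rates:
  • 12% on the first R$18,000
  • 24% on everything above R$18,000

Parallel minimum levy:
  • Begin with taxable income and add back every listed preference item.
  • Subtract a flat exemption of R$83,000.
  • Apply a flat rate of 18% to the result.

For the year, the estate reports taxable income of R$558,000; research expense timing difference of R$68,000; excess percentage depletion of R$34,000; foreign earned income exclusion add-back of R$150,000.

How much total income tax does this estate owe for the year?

R$131,760

Parallel minimum levy:
  Adjusted income: R$558,000 + R$68,000 + R$34,000 + R$150,000 = R$810,000
  Less exemption R$83,000 → base R$727,000
  R$727,000 × 18% = R$130,860

Mainline income levy:
  R$18,000 × 12% = R$2,160
  R$540,000 × 24% = R$129,600
  → R$131,760

R$131,760 > R$130,860, so the mainline income levy governs.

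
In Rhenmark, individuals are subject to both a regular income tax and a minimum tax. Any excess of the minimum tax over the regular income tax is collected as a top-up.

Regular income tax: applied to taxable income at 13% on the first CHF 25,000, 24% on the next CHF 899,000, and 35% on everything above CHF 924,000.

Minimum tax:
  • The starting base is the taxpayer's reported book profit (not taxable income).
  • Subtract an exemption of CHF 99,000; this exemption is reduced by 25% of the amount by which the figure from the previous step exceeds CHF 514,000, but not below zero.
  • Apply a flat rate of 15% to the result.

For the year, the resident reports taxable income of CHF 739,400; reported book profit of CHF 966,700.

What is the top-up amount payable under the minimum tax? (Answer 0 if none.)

Minimum tax:
  Base (reported book profit): CHF 966,700
  Exemption: 25% × (CHF 966,700 − CHF 514,000) = CHF 113,175 ≥ CHF 99,000, so the exemption is fully phased out
  Base: CHF 966,700 − CHF 0 = CHF 966,700
  CHF 966,700 × 15% = CHF 145,005

Regular income tax:
  CHF 25,000 × 13% = CHF 3,250
  CHF 714,400 × 24% = CHF 171,456
  → CHF 174,706

CHF 145,005 ≤ CHF 174,706, so no add-on is due.

CHF 0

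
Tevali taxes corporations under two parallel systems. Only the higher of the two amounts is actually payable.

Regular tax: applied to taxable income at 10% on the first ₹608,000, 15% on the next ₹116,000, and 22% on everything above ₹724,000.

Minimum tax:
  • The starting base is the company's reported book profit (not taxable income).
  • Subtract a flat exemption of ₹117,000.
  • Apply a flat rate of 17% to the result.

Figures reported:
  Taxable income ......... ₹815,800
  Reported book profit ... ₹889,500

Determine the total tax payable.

₹131,325

Minimum tax:
  Base (reported book profit): ₹889,500
  Less exemption ₹117,000 → base ₹772,500
  ₹772,500 × 17% = ₹131,325

Regular tax:
  ₹608,000 × 10% = ₹60,800
  ₹116,000 × 15% = ₹17,400
  ₹91,800 × 22% = ₹20,196
  → ₹98,396

₹131,325 > ₹98,396, so the minimum tax is the binding amount.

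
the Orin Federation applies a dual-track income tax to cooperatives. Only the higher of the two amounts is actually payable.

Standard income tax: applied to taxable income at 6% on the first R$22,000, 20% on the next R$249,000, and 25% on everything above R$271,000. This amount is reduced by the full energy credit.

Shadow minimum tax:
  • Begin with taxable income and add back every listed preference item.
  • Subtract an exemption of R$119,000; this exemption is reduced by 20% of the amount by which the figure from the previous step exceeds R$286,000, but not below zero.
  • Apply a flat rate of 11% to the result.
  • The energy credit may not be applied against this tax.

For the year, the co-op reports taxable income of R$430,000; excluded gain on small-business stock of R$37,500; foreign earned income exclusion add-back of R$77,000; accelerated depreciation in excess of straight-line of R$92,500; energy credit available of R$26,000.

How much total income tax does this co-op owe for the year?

Shadow minimum tax:
  Adjusted income: R$430,000 + R$37,500 + R$77,000 + R$92,500 = R$637,000
  Exemption: R$119,000 − 20% × (R$637,000 − R$286,000) = R$119,000 − R$70,200 = R$48,800
  Base: R$637,000 − R$48,800 = R$588,200
  R$588,200 × 11% = R$64,702

Standard income tax:
  R$22,000 × 6% = R$1,320
  R$249,000 × 20% = R$49,800
  R$159,000 × 25% = R$39,750
  → R$90,870
  Less energy credit R$26,000 → R$64,870

R$64,870 > R$64,702, so the standard income tax governs.

R$64,870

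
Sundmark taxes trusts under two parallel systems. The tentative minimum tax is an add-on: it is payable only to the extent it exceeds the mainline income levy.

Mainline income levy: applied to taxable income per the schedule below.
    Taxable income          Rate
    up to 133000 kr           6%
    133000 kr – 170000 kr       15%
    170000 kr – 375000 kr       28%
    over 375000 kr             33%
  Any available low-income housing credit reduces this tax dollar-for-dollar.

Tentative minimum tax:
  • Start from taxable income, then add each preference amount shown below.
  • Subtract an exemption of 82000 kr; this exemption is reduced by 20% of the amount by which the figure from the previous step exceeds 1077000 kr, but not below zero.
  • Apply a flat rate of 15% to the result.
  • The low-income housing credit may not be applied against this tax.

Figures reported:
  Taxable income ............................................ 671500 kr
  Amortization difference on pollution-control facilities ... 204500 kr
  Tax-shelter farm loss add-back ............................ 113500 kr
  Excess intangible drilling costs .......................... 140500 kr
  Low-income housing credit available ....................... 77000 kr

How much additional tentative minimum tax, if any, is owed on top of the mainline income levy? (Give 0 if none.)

Tentative minimum tax:
  Adjusted income: 671500 kr + 204500 kr + 113500 kr + 140500 kr = 1130000 kr
  Exemption: 82000 kr − 20% × (1130000 kr − 1077000 kr) = 82000 kr − 10600 kr = 71400 kr
  Base: 1130000 kr − 71400 kr = 1058600 kr
  1058600 kr × 15% = 158790 kr

Mainline income levy:
  133000 kr × 6% = 7980 kr
  37000 kr × 15% = 5550 kr
  205000 kr × 28% = 57400 kr
  296500 kr × 33% = 97845 kr
  → 168775 kr
  Less low-income housing credit 77000 kr → 91775 kr

Excess of tentative minimum tax over mainline income levy: 158790 kr − 91775 kr = 67015 kr.

67015 kr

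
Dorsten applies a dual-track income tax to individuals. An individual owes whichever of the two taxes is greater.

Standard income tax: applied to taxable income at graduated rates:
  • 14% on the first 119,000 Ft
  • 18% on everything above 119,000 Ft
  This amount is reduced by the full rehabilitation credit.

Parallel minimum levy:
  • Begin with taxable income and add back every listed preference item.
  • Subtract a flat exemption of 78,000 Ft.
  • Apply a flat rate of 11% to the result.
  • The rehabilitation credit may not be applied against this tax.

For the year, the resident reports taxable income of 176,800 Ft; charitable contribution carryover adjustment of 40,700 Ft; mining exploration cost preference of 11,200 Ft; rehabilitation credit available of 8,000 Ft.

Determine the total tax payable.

19,064 Ft

Parallel minimum levy:
  Adjusted income: 176,800 Ft + 40,700 Ft + 11,200 Ft = 228,700 Ft
  Less exemption 78,000 Ft → base 150,700 Ft
  150,700 Ft × 11% = 16,577 Ft

Standard income tax:
  119,000 Ft × 14% = 16,660 Ft
  57,800 Ft × 18% = 10,404 Ft
  → 27,064 Ft
  Less rehabilitation credit 8,000 Ft → 19,064 Ft

19,064 Ft > 16,577 Ft, so the standard income tax governs.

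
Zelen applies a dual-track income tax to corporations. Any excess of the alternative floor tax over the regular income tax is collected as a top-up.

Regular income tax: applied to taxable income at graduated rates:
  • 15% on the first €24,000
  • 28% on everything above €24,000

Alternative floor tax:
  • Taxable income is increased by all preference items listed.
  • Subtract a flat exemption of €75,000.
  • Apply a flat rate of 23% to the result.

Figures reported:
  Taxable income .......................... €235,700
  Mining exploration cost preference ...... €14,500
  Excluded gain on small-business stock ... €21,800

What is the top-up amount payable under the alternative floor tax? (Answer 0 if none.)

Regular income tax:
  €24,000 × 15% = €3,600
  €211,700 × 28% = €59,276
  → €62,876

Alternative floor tax:
  Adjusted income: €235,700 + €14,500 + €21,800 = €272,000
  Less exemption €75,000 → base €197,000
  €197,000 × 23% = €45,310

€45,310 ≤ €62,876, so no add-on is due.

€0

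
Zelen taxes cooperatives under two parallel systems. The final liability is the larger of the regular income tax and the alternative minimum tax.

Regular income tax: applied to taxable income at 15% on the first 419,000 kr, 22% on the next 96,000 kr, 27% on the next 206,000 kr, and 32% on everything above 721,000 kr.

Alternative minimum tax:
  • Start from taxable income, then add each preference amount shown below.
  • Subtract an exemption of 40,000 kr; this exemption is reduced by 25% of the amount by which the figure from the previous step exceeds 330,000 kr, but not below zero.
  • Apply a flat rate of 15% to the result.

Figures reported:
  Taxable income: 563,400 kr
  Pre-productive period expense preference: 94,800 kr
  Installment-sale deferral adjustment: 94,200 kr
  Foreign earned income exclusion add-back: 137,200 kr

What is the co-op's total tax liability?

133,440 kr

Alternative minimum tax:
  Adjusted income: 563,400 kr + 94,800 kr + 94,200 kr + 137,200 kr = 889,600 kr
  Exemption: 25% × (889,600 kr − 330,000 kr) = 139,900 kr ≥ 40,000 kr, so the exemption is fully phased out
  Base: 889,600 kr − 0 kr = 889,600 kr
  889,600 kr × 15% = 133,440 kr

Regular income tax:
  419,000 kr × 15% = 62,850 kr
  96,000 kr × 22% = 21,120 kr
  48,400 kr × 27% = 13,068 kr
  → 97,038 kr

133,440 kr > 97,038 kr, so the alternative minimum tax is the binding amount.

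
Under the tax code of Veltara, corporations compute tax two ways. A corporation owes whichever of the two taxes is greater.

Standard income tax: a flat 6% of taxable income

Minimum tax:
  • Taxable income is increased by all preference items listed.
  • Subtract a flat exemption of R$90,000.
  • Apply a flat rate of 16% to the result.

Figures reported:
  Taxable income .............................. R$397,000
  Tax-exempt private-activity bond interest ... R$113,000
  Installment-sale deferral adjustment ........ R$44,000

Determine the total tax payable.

Standard income tax:
  R$397,000 × 6% = R$23,820

Minimum tax:
  Adjusted income: R$397,000 + R$113,000 + R$44,000 = R$554,000
  Less exemption R$90,000 → base R$464,000
  R$464,000 × 16% = R$74,240

R$74,240 > R$23,820, so the minimum tax is the binding amount.

R$74,240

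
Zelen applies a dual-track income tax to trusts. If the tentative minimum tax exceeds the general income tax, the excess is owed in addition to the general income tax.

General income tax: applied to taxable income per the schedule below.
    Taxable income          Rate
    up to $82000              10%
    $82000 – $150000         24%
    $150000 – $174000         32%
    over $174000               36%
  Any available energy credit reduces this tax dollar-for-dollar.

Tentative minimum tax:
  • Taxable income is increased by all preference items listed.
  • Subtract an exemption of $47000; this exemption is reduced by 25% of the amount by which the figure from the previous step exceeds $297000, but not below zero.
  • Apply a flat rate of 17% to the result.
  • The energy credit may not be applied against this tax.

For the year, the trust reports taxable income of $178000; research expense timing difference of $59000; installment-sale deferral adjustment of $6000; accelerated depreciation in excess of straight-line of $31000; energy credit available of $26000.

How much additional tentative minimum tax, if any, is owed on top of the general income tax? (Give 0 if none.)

Tentative minimum tax:
  Adjusted income: $178000 + $59000 + $6000 + $31000 = $274000
  Exemption: $274000 ≤ $297000, so full $47000 applies
  Base: $274000 − $47000 = $227000
  $227000 × 17% = $38590

General income tax:
  $82000 × 10% = $8200
  $68000 × 24% = $16320
  $24000 × 32% = $7680
  $4000 × 36% = $1440
  → $33640
  Less energy credit $26000 → $7640

Excess of tentative minimum tax over general income tax: $38590 − $7640 = $30950.

$30950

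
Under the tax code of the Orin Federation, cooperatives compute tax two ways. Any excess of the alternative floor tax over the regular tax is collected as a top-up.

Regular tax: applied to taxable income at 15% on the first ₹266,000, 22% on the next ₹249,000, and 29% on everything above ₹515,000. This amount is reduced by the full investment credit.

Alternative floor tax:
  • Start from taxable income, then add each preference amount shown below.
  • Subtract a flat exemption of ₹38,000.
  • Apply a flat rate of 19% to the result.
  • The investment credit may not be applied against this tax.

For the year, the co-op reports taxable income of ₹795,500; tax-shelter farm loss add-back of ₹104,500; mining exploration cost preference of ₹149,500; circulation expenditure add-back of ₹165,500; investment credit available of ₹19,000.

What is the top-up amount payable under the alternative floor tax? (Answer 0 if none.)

Alternative floor tax:
  Adjusted income: ₹795,500 + ₹104,500 + ₹149,500 + ₹165,500 = ₹1,215,000
  Less exemption ₹38,000 → base ₹1,177,000
  ₹1,177,000 × 19% = ₹223,630

Regular tax:
  ₹266,000 × 15% = ₹39,900
  ₹249,000 × 22% = ₹54,780
  ₹280,500 × 29% = ₹81,345
  → ₹176,025
  Less investment credit ₹19,000 → ₹157,025

Excess of alternative floor tax over regular tax: ₹223,630 − ₹157,025 = ₹66,605.

₹66,605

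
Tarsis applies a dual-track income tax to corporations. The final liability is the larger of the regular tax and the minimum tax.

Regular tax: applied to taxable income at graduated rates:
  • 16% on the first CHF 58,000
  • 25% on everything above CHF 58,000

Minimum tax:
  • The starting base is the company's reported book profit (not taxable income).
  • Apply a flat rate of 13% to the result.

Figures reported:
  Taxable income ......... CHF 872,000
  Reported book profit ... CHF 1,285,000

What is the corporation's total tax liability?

Regular tax:
  CHF 58,000 × 16% = CHF 9,280
  CHF 814,000 × 25% = CHF 203,500
  → CHF 212,780

Minimum tax:
  Base (reported book profit): CHF 1,285,000
  CHF 1,285,000 × 13% = CHF 167,050

CHF 212,780 > CHF 167,050, so the regular tax governs.

CHF 212,780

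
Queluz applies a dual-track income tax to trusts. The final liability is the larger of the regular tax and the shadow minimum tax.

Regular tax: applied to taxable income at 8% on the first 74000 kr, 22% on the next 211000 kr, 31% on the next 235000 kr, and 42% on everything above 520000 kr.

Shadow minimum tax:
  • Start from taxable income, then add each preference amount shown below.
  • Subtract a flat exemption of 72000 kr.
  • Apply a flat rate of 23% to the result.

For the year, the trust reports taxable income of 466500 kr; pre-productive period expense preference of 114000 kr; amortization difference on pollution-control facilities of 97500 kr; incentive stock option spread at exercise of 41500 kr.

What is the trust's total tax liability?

148925 kr

Shadow minimum tax:
  Adjusted income: 466500 kr + 114000 kr + 97500 kr + 41500 kr = 719500 kr
  Less exemption 72000 kr → base 647500 kr
  647500 kr × 23% = 148925 kr

Regular tax:
  74000 kr × 8% = 5920 kr
  211000 kr × 22% = 46420 kr
  181500 kr × 31% = 56265 kr
  → 108605 kr

148925 kr > 108605 kr, so the shadow minimum tax is the binding amount.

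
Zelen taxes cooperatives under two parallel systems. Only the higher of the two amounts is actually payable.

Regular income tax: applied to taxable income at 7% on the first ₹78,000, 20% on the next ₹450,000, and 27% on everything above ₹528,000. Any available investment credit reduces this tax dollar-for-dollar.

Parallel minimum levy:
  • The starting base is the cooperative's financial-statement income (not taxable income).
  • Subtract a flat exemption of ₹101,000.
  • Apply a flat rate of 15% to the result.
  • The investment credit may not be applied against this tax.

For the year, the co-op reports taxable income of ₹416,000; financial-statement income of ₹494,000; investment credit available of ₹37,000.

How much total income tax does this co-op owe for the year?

₹58,950

Parallel minimum levy:
  Base (financial-statement income): ₹494,000
  Less exemption ₹101,000 → base ₹393,000
  ₹393,000 × 15% = ₹58,950

Regular income tax:
  ₹78,000 × 7% = ₹5,460
  ₹338,000 × 20% = ₹67,600
  → ₹73,060
  Less investment credit ₹37,000 → ₹36,060

₹58,950 > ₹36,060, so the parallel minimum levy is the binding amount.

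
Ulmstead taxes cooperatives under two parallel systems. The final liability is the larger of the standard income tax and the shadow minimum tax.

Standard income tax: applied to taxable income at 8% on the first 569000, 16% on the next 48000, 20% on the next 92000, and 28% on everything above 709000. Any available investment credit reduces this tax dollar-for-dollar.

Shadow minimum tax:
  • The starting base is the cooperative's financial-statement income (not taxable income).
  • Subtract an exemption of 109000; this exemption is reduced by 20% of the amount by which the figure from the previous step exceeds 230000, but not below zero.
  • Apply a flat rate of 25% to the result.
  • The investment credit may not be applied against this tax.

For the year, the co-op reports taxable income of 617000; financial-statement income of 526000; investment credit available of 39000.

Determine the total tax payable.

Shadow minimum tax:
  Base (financial-statement income): 526000
  Exemption: 109000 − 20% × (526000 − 230000) = 109000 − 59200 = 49800
  Base: 526000 − 49800 = 476200
  476200 × 25% = 119050

Standard income tax:
  569000 × 8% = 45520
  48000 × 16% = 7680
  → 53200
  Less investment credit 39000 → 14200

119050 > 14200, so the shadow minimum tax is the binding amount.

119050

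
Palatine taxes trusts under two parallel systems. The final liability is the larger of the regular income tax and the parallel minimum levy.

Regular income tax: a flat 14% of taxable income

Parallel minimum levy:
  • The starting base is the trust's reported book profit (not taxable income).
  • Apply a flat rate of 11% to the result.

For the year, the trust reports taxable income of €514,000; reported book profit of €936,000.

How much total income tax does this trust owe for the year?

€102,960

Parallel minimum levy:
  Base (reported book profit): €936,000
  €936,000 × 11% = €102,960

Regular income tax:
  €514,000 × 14% = €71,960

€102,960 > €71,960, so the parallel minimum levy is the binding amount.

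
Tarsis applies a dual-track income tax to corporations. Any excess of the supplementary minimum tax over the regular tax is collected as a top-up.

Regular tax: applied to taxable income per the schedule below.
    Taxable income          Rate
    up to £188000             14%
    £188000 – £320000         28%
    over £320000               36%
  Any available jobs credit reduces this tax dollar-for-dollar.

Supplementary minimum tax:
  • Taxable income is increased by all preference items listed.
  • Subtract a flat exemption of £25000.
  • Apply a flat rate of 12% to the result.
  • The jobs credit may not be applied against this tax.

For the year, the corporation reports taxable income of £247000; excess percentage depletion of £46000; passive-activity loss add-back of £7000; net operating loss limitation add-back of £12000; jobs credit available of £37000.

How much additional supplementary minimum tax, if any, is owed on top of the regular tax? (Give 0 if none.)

£28600

Regular tax:
  £188000 × 14% = £26320
  £59000 × 28% = £16520
  → £42840
  Less jobs credit £37000 → £5840

Supplementary minimum tax:
  Adjusted income: £247000 + £46000 + £7000 + £12000 = £312000
  Less exemption £25000 → base £287000
  £287000 × 12% = £34440

Excess of supplementary minimum tax over regular tax: £34440 − £5840 = £28600.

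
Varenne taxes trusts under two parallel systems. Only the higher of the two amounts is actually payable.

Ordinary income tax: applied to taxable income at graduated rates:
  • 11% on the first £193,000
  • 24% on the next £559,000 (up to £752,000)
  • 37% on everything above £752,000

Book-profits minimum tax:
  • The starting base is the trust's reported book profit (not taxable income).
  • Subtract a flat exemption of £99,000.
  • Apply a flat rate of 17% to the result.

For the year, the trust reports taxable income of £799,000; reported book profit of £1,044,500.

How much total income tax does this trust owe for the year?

Book-profits minimum tax:
  Base (reported book profit): £1,044,500
  Less exemption £99,000 → base £945,500
  £945,500 × 17% = £160,735

Ordinary income tax:
  £193,000 × 11% = £21,230
  £559,000 × 24% = £134,160
  £47,000 × 37% = £17,390
  → £172,780

£172,780 > £160,735, so the ordinary income tax governs.

£172,780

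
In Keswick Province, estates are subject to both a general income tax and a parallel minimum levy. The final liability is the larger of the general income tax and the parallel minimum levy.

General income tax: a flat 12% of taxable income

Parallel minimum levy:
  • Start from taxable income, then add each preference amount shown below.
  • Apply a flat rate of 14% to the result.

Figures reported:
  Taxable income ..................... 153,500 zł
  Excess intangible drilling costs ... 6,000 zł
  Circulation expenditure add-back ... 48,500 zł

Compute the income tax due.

29,120 zł

Parallel minimum levy:
  Adjusted income: 153,500 zł + 6,000 zł + 48,500 zł = 208,000 zł
  208,000 zł × 14% = 29,120 zł

General income tax:
  153,500 zł × 12% = 18,420 zł

29,120 zł > 18,420 zł, so the parallel minimum levy is the binding amount.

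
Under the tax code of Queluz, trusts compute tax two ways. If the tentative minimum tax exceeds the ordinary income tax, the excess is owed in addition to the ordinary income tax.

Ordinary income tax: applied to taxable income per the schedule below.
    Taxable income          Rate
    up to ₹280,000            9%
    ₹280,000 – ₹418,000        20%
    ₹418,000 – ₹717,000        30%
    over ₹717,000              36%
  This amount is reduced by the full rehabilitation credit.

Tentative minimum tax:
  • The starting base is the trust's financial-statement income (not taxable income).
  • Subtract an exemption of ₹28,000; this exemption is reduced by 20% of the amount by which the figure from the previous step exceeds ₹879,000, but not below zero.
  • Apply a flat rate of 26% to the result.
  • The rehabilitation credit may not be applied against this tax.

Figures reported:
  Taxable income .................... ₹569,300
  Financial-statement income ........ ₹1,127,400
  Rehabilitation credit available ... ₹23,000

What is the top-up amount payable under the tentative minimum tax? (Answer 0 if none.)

Tentative minimum tax:
  Base (financial-statement income): ₹1,127,400
  Exemption: 20% × (₹1,127,400 − ₹879,000) = ₹49,680 ≥ ₹28,000, so the exemption is fully phased out
  Base: ₹1,127,400 − ₹0 = ₹1,127,400
  ₹1,127,400 × 26% = ₹293,124

Ordinary income tax:
  ₹280,000 × 9% = ₹25,200
  ₹138,000 × 20% = ₹27,600
  ₹151,300 × 30% = ₹45,390
  → ₹98,190
  Less rehabilitation credit ₹23,000 → ₹75,190

Excess of tentative minimum tax over ordinary income tax: ₹293,124 − ₹75,190 = ₹217,934.

₹217,934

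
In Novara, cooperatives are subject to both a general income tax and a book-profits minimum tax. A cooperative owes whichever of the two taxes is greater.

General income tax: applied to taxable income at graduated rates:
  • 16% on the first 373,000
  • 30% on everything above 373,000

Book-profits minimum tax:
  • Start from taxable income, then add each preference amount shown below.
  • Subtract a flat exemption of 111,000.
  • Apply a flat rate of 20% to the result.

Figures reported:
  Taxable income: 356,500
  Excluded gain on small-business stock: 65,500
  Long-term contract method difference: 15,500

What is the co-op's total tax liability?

Book-profits minimum tax:
  Adjusted income: 356,500 + 65,500 + 15,500 = 437,500
  Less exemption 111,000 → base 326,500
  326,500 × 20% = 65,300

General income tax:
  356,500 × 16% = 57,040

65,300 > 57,040, so the book-profits minimum tax is the binding amount.

65,300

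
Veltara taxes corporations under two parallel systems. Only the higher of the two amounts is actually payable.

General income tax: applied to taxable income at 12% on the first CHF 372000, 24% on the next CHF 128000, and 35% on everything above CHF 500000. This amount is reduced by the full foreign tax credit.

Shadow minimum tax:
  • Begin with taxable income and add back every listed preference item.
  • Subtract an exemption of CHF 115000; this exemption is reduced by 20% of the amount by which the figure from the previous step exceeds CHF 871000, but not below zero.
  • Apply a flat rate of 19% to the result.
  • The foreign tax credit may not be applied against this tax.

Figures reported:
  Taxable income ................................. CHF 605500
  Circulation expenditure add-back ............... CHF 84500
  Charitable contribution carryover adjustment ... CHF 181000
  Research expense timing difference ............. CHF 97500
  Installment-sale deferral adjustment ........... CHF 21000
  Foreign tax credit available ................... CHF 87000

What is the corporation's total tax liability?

CHF 170658

Shadow minimum tax:
  Adjusted income: CHF 605500 + CHF 84500 + CHF 181000 + CHF 97500 + CHF 21000 = CHF 989500
  Exemption: CHF 115000 − 20% × (CHF 989500 − CHF 871000) = CHF 115000 − CHF 23700 = CHF 91300
  Base: CHF 989500 − CHF 91300 = CHF 898200
  CHF 898200 × 19% = CHF 170658

General income tax:
  CHF 372000 × 12% = CHF 44640
  CHF 128000 × 24% = CHF 30720
  CHF 105500 × 35% = CHF 36925
  → CHF 112285
  Less foreign tax credit CHF 87000 → CHF 25285

CHF 170658 > CHF 25285, so the shadow minimum tax is the binding amount.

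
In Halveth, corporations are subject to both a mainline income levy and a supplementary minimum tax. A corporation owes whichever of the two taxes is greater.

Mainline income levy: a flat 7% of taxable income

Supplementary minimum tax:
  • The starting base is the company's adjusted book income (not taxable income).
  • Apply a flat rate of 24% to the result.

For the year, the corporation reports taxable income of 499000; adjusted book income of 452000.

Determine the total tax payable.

108480

Mainline income levy:
  499000 × 7% = 34930

Supplementary minimum tax:
  Base (adjusted book income): 452000
  452000 × 24% = 108480

108480 > 34930, so the supplementary minimum tax is the binding amount.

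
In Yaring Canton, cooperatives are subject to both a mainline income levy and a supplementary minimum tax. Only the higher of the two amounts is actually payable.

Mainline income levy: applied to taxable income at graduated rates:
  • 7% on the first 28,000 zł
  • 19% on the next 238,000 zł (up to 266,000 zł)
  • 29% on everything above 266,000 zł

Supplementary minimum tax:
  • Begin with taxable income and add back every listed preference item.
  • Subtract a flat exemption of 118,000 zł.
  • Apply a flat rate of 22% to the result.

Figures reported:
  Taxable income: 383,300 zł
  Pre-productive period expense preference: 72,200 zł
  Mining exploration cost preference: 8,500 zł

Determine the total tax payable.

Supplementary minimum tax:
  Adjusted income: 383,300 zł + 72,200 zł + 8,500 zł = 464,000 zł
  Less exemption 118,000 zł → base 346,000 zł
  346,000 zł × 22% = 76,120 zł

Mainline income levy:
  28,000 zł × 7% = 1,960 zł
  238,000 zł × 19% = 45,220 zł
  117,300 zł × 29% = 34,017 zł
  → 81,197 zł

81,197 zł > 76,120 zł, so the mainline income levy governs.

81,197 zł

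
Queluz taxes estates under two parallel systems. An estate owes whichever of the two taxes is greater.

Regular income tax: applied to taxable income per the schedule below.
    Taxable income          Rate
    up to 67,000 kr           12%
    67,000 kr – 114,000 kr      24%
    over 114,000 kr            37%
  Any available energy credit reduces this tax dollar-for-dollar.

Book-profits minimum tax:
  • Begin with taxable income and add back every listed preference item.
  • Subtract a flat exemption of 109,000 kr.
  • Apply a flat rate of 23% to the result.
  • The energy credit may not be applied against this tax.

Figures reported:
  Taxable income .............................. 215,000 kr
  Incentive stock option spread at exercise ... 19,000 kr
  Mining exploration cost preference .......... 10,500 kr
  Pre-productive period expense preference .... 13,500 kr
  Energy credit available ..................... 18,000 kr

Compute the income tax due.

Book-profits minimum tax:
  Adjusted income: 215,000 kr + 19,000 kr + 10,500 kr + 13,500 kr = 258,000 kr
  Less exemption 109,000 kr → base 149,000 kr
  149,000 kr × 23% = 34,270 kr

Regular income tax:
  67,000 kr × 12% = 8,040 kr
  47,000 kr × 24% = 11,280 kr
  101,000 kr × 37% = 37,370 kr
  → 56,690 kr
  Less energy credit 18,000 kr → 38,690 kr

38,690 kr > 34,270 kr, so the regular income tax governs.

38,690 kr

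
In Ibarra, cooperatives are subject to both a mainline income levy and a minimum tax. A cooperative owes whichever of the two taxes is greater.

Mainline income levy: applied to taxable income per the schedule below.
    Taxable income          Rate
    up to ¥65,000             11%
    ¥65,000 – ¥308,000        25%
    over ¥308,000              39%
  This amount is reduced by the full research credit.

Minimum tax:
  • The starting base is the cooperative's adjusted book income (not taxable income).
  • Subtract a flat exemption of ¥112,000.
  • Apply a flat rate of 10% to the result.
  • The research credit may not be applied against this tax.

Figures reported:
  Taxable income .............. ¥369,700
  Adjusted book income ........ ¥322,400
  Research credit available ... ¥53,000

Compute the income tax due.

¥38,963

Minimum tax:
  Base (adjusted book income): ¥322,400
  Less exemption ¥112,000 → base ¥210,400
  ¥210,400 × 10% = ¥21,040

Mainline income levy:
  ¥65,000 × 11% = ¥7,150
  ¥243,000 × 25% = ¥60,750
  ¥61,700 × 39% = ¥24,063
  → ¥91,963
  Less research credit ¥53,000 → ¥38,963

¥38,963 > ¥21,040, so the mainline income levy governs.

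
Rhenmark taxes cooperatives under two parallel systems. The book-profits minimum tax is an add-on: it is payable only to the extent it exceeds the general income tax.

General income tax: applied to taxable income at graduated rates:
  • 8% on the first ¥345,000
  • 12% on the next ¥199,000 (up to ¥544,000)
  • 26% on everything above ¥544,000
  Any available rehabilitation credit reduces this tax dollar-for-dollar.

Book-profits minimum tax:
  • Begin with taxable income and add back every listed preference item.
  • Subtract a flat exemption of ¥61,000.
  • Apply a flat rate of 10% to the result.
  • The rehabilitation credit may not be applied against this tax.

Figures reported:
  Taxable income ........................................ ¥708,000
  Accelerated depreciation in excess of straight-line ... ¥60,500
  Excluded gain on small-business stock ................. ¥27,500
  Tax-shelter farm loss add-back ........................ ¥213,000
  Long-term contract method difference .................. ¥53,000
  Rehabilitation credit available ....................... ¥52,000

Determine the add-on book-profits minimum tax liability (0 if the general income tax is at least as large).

¥57,980

General income tax:
  ¥345,000 × 8% = ¥27,600
  ¥199,000 × 12% = ¥23,880
  ¥164,000 × 26% = ¥42,640
  → ¥94,120
  Less rehabilitation credit ¥52,000 → ¥42,120

Book-profits minimum tax:
  Adjusted income: ¥708,000 + ¥60,500 + ¥27,500 + ¥213,000 + ¥53,000 = ¥1,062,000
  Less exemption ¥61,000 → base ¥1,001,000
  ¥1,001,000 × 10% = ¥100,100

Excess of book-profits minimum tax over general income tax: ¥100,100 − ¥42,120 = ¥57,980.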